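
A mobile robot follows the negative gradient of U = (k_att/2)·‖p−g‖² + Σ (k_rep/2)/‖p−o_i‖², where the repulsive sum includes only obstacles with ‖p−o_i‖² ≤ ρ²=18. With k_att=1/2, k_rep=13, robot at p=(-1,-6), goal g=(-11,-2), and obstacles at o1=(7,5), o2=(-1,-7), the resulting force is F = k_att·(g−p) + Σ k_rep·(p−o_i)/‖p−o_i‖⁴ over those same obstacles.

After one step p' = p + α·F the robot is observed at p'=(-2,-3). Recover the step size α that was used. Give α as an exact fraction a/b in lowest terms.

α = 1/5

F_att = 1/2·(g−p) = 1/2·(-10,4) = (-5.0000,2.0000)
o1: d²=185 > ρ²=18 → inactive
o2: d²=1 ≤ ρ²=18; F_rep = 13·(0,1)/1² = (0.0000,13.0000)
F = F_att + ΣF_rep = (-5.0000,15.0000)
Δp = p'−p = (-1.0000,3.0000); α = Δx/Fx = (-1) / (-5) = 1/5
check: Δy/Fy = (3) / (15) = 1/5 ✓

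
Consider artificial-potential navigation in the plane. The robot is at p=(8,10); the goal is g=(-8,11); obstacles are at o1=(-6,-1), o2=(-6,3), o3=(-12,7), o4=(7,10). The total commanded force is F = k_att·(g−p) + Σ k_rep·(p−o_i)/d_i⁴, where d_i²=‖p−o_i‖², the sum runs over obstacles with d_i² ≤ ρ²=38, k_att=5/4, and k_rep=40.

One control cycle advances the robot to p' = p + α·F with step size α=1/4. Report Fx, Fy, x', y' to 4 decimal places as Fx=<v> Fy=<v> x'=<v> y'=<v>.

Fx=20.0000 Fy=1.2500 x'=13.0000 y'=10.3125

F_att = 5/4·(g−p) = 5/4·(-16,1) = (-20.0000,1.2500)
o1: d²=317 > ρ²=38 → inactive
o2: d²=245 > ρ²=38 → inactive
o3: d²=409 > ρ²=38 → inactive
o4: d²=1 ≤ ρ²=38; F_rep = 40·(1,0)/1² = (40.0000,0.0000)
F = F_att + ΣF_rep = (20.0000,1.2500)
p' = p + 1/4·F = (13.0000,10.3125)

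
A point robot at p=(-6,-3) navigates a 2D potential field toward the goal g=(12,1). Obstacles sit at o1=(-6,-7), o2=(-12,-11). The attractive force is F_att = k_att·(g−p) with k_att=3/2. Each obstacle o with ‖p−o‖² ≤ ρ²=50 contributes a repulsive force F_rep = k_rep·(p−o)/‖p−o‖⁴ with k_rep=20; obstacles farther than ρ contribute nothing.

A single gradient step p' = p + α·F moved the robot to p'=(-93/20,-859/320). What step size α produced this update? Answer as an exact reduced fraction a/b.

F_att = 3/2·(g−p) = 3/2·(18,4) = (27.0000,6.0000)
o1: d²=16 ≤ ρ²=50; F_rep = 20·(0,4)/16² = (0.0000,0.3125)
o2: d²=100 > ρ²=50 → inactive
F = F_att + ΣF_rep = (27.0000,6.3125)
Δp = p'−p = (1.3500,0.3156); α = Δx/Fx = (27/20) / (27) = 1/20
check: Δy/Fy = (101/320) / (101/16) = 1/20 ✓

α = 1/20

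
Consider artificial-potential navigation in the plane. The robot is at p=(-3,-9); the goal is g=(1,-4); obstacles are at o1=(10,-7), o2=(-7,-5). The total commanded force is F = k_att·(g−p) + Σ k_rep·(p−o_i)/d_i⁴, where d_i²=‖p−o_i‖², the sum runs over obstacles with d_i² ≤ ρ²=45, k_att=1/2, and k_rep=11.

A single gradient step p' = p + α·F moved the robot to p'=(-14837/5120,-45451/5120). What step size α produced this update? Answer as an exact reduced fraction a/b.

α = 1/20

F_att = 1/2·(g−p) = 1/2·(4,5) = (2.0000,2.5000)
o1: d²=173 > ρ²=45 → inactive
o2: d²=32 ≤ ρ²=45; F_rep = 11·(4,-4)/32² = (0.0430,-0.0430)
F = F_att + ΣF_rep = (2.0430,2.4570)
Δp = p'−p = (0.1021,0.1229); α = Δx/Fx = (523/5120) / (523/256) = 1/20
check: Δy/Fy = (629/5120) / (629/256) = 1/20 ✓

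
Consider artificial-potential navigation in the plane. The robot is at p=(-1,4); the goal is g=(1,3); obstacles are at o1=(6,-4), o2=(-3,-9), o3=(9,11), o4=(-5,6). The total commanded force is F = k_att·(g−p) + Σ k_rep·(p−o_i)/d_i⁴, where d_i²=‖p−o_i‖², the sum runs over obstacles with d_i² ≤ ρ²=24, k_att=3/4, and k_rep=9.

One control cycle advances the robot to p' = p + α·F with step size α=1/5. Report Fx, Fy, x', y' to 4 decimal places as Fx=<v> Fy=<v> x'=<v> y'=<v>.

F_att = 3/4·(g−p) = 3/4·(2,-1) = (1.5000,-0.7500)
o1: d²=113 > ρ²=24 → inactive
o2: d²=173 > ρ²=24 → inactive
o3: d²=149 > ρ²=24 → inactive
o4: d²=20 ≤ ρ²=24; F_rep = 9·(4,-2)/20² = (0.0900,-0.0450)
F = F_att + ΣF_rep = (1.5900,-0.7950)
p' = p + 1/5·F = (-0.6820,3.8410)

Fx=1.5900 Fy=-0.7950 x'=-0.6820 y'=3.8410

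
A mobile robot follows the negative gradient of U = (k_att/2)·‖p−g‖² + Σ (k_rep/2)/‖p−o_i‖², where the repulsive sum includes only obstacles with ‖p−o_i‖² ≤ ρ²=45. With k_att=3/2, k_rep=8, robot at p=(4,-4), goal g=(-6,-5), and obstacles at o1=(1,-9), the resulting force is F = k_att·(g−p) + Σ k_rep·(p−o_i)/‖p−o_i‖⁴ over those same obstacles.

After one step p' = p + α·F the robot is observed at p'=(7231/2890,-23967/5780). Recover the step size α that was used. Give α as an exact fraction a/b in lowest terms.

α = 1/10

F_att = 3/2·(g−p) = 3/2·(-10,-1) = (-15.0000,-1.5000)
o1: d²=34 ≤ ρ²=45; F_rep = 8·(3,5)/34² = (0.0208,0.0346)
F = F_att + ΣF_rep = (-14.9792,-1.4654)
Δp = p'−p = (-1.4979,-0.1465); α = Δx/Fx = (-4329/2890) / (-4329/289) = 1/10
check: Δy/Fy = (-847/5780) / (-847/578) = 1/10 ✓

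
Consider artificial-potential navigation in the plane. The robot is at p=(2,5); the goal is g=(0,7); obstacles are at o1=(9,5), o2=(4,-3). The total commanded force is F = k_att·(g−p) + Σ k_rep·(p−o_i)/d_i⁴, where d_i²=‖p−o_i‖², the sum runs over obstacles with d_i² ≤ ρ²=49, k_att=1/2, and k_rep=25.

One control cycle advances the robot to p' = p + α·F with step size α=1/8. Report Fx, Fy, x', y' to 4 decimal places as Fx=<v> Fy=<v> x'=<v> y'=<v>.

Fx=-1.0729 Fy=1.0000 x'=1.8659 y'=5.1250

F_att = 1/2·(g−p) = 1/2·(-2,2) = (-1.0000,1.0000)
o1: d²=49 ≤ ρ²=49; F_rep = 25·(-7,0)/49² = (-0.0729,0.0000)
o2: d²=68 > ρ²=49 → inactive
F = F_att + ΣF_rep = (-1.0729,1.0000)
p' = p + 1/8·F = (1.8659,5.1250)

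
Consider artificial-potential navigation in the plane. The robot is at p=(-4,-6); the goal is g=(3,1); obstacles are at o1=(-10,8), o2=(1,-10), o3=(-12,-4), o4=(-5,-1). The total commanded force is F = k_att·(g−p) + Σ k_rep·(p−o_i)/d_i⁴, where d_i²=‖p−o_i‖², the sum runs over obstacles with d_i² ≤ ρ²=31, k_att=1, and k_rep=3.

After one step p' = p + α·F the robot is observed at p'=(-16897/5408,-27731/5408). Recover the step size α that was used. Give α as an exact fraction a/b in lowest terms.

α = 1/8

F_att = 1·(g−p) = 1·(7,7) = (7.0000,7.0000)
o1: d²=232 > ρ²=31 → inactive
o2: d²=41 > ρ²=31 → inactive
o3: d²=68 > ρ²=31 → inactive
o4: d²=26 ≤ ρ²=31; F_rep = 3·(1,-5)/26² = (0.0044,-0.0222)
F = F_att + ΣF_rep = (7.0044,6.9778)
Δp = p'−p = (0.8756,0.8722); α = Δx/Fx = (4735/5408) / (4735/676) = 1/8
check: Δy/Fy = (4717/5408) / (4717/676) = 1/8 ✓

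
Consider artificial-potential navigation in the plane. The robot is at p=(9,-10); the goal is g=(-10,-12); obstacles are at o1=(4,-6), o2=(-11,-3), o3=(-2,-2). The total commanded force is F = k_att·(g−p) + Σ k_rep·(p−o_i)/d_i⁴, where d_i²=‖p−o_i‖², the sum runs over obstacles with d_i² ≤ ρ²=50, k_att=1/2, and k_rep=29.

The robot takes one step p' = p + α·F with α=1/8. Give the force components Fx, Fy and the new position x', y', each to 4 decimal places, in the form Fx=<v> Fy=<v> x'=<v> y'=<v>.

Fx=-9.4137 Fy=-1.0690 x'=7.8233 y'=-10.1336

F_att = 1/2·(g−p) = 1/2·(-19,-2) = (-9.5000,-1.0000)
o1: d²=41 ≤ ρ²=50; F_rep = 29·(5,-4)/41² = (0.0863,-0.0690)
o2: d²=449 > ρ²=50 → inactive
o3: d²=185 > ρ²=50 → inactive
F = F_att + ΣF_rep = (-9.4137,-1.0690)
p' = p + 1/8·F = (7.8233,-10.1336)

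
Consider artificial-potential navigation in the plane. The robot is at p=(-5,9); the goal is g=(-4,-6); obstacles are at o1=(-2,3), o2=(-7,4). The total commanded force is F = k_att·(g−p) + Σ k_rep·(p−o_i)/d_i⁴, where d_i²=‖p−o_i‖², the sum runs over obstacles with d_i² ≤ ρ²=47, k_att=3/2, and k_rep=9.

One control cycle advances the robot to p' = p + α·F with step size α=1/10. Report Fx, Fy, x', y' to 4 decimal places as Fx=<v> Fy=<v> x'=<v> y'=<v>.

Fx=1.5081 Fy=-22.4198 x'=-4.8492 y'=6.7580

F_att = 3/2·(g−p) = 3/2·(1,-15) = (1.5000,-22.5000)
o1: d²=45 ≤ ρ²=47; F_rep = 9·(-3,6)/45² = (-0.0133,0.0267)
o2: d²=29 ≤ ρ²=47; F_rep = 9·(2,5)/29² = (0.0214,0.0535)
F = F_att + ΣF_rep = (1.5081,-22.4198)
p' = p + 1/10·F = (-4.8492,6.7580)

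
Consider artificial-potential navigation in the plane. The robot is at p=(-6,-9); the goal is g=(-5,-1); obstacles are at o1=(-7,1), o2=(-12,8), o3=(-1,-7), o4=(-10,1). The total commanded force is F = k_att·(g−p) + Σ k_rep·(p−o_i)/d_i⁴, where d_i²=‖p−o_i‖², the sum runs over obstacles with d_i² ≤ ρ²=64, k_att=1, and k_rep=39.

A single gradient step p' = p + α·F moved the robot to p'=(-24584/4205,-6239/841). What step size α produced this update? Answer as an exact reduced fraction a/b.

α = 1/5

F_att = 1·(g−p) = 1·(1,8) = (1.0000,8.0000)
o1: d²=101 > ρ²=64 → inactive
o2: d²=325 > ρ²=64 → inactive
o3: d²=29 ≤ ρ²=64; F_rep = 39·(-5,-2)/29² = (-0.2319,-0.0927)
o4: d²=116 > ρ²=64 → inactive
F = F_att + ΣF_rep = (0.7681,7.9073)
Δp = p'−p = (0.1536,1.5815); α = Δx/Fx = (646/4205) / (646/841) = 1/5
check: Δy/Fy = (1330/841) / (6650/841) = 1/5 ✓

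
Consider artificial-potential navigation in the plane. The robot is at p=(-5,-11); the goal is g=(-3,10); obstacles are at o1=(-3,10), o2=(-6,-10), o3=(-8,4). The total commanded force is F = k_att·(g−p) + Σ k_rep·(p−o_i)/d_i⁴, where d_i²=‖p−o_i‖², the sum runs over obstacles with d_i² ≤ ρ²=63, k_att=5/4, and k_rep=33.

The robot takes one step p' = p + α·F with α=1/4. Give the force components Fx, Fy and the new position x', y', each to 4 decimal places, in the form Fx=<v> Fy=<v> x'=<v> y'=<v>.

Fx=10.7500 Fy=18.0000 x'=-2.3125 y'=-6.5000

F_att = 5/4·(g−p) = 5/4·(2,21) = (2.5000,26.2500)
o1: d²=445 > ρ²=63 → inactive
o2: d²=2 ≤ ρ²=63; F_rep = 33·(1,-1)/2² = (8.2500,-8.2500)
o3: d²=234 > ρ²=63 → inactive
F = F_att + ΣF_rep = (10.7500,18.0000)
p' = p + 1/4·F = (-2.3125,-6.5000)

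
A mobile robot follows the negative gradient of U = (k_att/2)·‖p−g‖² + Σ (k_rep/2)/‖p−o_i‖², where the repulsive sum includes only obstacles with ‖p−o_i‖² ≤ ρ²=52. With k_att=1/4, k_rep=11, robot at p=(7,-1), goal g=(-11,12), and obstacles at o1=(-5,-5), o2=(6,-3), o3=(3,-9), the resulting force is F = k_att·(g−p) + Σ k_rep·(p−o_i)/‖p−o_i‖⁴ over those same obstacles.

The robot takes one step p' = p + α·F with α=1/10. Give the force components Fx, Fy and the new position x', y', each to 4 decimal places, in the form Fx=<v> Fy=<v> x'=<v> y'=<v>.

Fx=-4.0600 Fy=4.1300 x'=6.5940 y'=-0.5870

F_att = 1/4·(g−p) = 1/4·(-18,13) = (-4.5000,3.2500)
o1: d²=160 > ρ²=52 → inactive
o2: d²=5 ≤ ρ²=52; F_rep = 11·(1,2)/5² = (0.4400,0.8800)
o3: d²=80 > ρ²=52 → inactive
F = F_att + ΣF_rep = (-4.0600,4.1300)
p' = p + 1/10·F = (6.5940,-0.5870)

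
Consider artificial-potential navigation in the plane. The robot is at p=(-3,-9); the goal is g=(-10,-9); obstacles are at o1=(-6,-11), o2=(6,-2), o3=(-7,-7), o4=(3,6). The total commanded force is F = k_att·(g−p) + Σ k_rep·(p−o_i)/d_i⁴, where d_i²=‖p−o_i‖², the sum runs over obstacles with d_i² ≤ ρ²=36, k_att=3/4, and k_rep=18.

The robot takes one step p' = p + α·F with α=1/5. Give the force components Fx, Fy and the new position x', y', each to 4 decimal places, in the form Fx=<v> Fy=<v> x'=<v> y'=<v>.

F_att = 3/4·(g−p) = 3/4·(-7,0) = (-5.2500,0.0000)
o1: d²=13 ≤ ρ²=36; F_rep = 18·(3,2)/13² = (0.3195,0.2130)
o2: d²=130 > ρ²=36 → inactive
o3: d²=20 ≤ ρ²=36; F_rep = 18·(4,-2)/20² = (0.1800,-0.0900)
o4: d²=261 > ρ²=36 → inactive
F = F_att + ΣF_rep = (-4.7505,0.1230)
p' = p + 1/5·F = (-3.9501,-8.9754)

Fx=-4.7505 Fy=0.1230 x'=-3.9501 y'=-8.9754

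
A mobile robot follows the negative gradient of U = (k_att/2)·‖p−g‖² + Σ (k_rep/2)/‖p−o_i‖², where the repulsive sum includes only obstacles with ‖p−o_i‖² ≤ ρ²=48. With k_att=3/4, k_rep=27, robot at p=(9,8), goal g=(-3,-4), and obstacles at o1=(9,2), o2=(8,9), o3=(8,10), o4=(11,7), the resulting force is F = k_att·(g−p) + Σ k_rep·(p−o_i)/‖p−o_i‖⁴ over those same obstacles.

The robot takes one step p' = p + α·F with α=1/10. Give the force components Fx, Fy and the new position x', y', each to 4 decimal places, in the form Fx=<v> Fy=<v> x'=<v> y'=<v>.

Fx=-3.3300 Fy=-16.7050 x'=8.6670 y'=6.3295

F_att = 3/4·(g−p) = 3/4·(-12,-12) = (-9.0000,-9.0000)
o1: d²=36 ≤ ρ²=48; F_rep = 27·(0,6)/36² = (0.0000,0.1250)
o2: d²=2 ≤ ρ²=48; F_rep = 27·(1,-1)/2² = (6.7500,-6.7500)
o3: d²=5 ≤ ρ²=48; F_rep = 27·(1,-2)/5² = (1.0800,-2.1600)
o4: d²=5 ≤ ρ²=48; F_rep = 27·(-2,1)/5² = (-2.1600,1.0800)
F = F_att + ΣF_rep = (-3.3300,-16.7050)
p' = p + 1/10·F = (8.6670,6.3295)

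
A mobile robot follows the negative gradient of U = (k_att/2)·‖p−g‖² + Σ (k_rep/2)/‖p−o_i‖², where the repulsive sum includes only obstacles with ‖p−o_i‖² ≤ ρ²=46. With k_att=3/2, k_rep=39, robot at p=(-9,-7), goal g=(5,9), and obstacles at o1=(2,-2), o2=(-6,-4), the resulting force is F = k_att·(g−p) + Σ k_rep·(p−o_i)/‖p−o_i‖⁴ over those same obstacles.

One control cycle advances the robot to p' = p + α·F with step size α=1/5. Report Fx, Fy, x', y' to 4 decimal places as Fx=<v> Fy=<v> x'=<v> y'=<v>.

Fx=20.6389 Fy=23.6389 x'=-4.8722 y'=-2.2722

F_att = 3/2·(g−p) = 3/2·(14,16) = (21.0000,24.0000)
o1: d²=146 > ρ²=46 → inactive
o2: d²=18 ≤ ρ²=46; F_rep = 39·(-3,-3)/18² = (-0.3611,-0.3611)
F = F_att + ΣF_rep = (20.6389,23.6389)
p' = p + 1/5·F = (-4.8722,-2.2722)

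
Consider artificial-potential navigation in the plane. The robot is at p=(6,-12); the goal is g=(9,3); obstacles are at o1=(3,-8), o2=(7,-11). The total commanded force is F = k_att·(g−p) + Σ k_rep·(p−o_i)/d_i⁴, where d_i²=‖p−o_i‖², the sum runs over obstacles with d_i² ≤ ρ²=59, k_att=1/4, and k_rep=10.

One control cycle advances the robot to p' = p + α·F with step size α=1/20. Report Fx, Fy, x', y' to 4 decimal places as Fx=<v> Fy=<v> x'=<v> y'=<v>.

F_att = 1/4·(g−p) = 1/4·(3,15) = (0.7500,3.7500)
o1: d²=25 ≤ ρ²=59; F_rep = 10·(3,-4)/25² = (0.0480,-0.0640)
o2: d²=2 ≤ ρ²=59; F_rep = 10·(-1,-1)/2² = (-2.5000,-2.5000)
F = F_att + ΣF_rep = (-1.7020,1.1860)
p' = p + 1/20·F = (5.9149,-11.9407)

Fx=-1.7020 Fy=1.1860 x'=5.9149 y'=-11.9407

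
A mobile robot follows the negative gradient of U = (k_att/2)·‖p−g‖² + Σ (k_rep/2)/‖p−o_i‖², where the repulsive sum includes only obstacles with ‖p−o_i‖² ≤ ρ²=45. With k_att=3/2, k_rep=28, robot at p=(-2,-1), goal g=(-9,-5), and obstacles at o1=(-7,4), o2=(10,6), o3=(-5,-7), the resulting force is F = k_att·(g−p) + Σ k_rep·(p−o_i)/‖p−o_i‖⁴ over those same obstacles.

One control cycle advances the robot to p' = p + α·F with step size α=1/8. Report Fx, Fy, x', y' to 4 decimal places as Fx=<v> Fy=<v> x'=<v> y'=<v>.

F_att = 3/2·(g−p) = 3/2·(-7,-4) = (-10.5000,-6.0000)
o1: d²=50 > ρ²=45 → inactive
o2: d²=193 > ρ²=45 → inactive
o3: d²=45 ≤ ρ²=45; F_rep = 28·(3,6)/45² = (0.0415,0.0830)
F = F_att + ΣF_rep = (-10.4585,-5.9170)
p' = p + 1/8·F = (-3.3073,-1.7396)

Fx=-10.4585 Fy=-5.9170 x'=-3.3073 y'=-1.7396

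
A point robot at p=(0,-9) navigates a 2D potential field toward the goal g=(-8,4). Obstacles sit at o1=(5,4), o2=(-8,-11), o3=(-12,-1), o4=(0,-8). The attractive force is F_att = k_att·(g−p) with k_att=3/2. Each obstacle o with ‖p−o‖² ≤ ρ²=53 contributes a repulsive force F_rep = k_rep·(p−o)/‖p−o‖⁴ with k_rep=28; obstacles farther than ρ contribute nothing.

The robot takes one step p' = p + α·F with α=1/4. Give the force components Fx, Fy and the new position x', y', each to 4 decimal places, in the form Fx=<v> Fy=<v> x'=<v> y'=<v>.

F_att = 3/2·(g−p) = 3/2·(-8,13) = (-12.0000,19.5000)
o1: d²=194 > ρ²=53 → inactive
o2: d²=68 > ρ²=53 → inactive
o3: d²=208 > ρ²=53 → inactive
o4: d²=1 ≤ ρ²=53; F_rep = 28·(0,-1)/1² = (0.0000,-28.0000)
F = F_att + ΣF_rep = (-12.0000,-8.5000)
p' = p + 1/4·F = (-3.0000,-11.1250)

Fx=-12.0000 Fy=-8.5000 x'=-3.0000 y'=-11.1250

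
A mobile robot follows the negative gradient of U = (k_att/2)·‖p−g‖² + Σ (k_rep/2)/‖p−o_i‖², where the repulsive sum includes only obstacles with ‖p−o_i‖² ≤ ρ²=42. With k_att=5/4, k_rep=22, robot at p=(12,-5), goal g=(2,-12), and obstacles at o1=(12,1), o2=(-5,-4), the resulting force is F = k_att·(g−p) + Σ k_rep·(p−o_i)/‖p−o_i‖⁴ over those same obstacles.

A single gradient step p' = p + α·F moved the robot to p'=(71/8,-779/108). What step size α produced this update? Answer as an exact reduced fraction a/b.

F_att = 5/4·(g−p) = 5/4·(-10,-7) = (-12.5000,-8.7500)
o1: d²=36 ≤ ρ²=42; F_rep = 22·(0,-6)/36² = (0.0000,-0.1019)
o2: d²=290 > ρ²=42 → inactive
F = F_att + ΣF_rep = (-12.5000,-8.8519)
Δp = p'−p = (-3.1250,-2.2130); α = Δx/Fx = (-25/8) / (-25/2) = 1/4
check: Δy/Fy = (-239/108) / (-239/27) = 1/4 ✓

α = 1/4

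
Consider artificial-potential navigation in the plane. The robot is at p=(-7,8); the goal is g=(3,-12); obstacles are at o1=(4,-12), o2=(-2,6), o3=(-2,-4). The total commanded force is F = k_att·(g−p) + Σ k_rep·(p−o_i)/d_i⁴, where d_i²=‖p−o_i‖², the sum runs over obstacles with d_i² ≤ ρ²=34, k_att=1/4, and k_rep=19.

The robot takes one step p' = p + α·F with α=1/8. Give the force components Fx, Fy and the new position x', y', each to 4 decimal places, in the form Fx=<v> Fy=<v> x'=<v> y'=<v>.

F_att = 1/4·(g−p) = 1/4·(10,-20) = (2.5000,-5.0000)
o1: d²=521 > ρ²=34 → inactive
o2: d²=29 ≤ ρ²=34; F_rep = 19·(-5,2)/29² = (-0.1130,0.0452)
o3: d²=169 > ρ²=34 → inactive
F = F_att + ΣF_rep = (2.3870,-4.9548)
p' = p + 1/8·F = (-6.7016,7.3806)

Fx=2.3870 Fy=-4.9548 x'=-6.7016 y'=7.3806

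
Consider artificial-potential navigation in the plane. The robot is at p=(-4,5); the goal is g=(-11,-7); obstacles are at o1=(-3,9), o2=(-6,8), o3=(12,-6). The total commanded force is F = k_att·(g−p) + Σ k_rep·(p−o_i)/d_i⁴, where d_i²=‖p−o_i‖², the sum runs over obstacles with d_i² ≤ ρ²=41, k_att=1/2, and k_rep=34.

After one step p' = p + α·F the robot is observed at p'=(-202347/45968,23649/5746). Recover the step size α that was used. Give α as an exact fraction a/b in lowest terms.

F_att = 1/2·(g−p) = 1/2·(-7,-12) = (-3.5000,-6.0000)
o1: d²=17 ≤ ρ²=41; F_rep = 34·(-1,-4)/17² = (-0.1176,-0.4706)
o2: d²=13 ≤ ρ²=41; F_rep = 34·(2,-3)/13² = (0.4024,-0.6036)
o3: d²=377 > ρ²=41 → inactive
F = F_att + ΣF_rep = (-3.2153,-7.0741)
Δp = p'−p = (-0.4019,-0.8843); α = Δx/Fx = (-18475/45968) / (-18475/5746) = 1/8
check: Δy/Fy = (-5081/5746) / (-20324/2873) = 1/8 ✓

α = 1/8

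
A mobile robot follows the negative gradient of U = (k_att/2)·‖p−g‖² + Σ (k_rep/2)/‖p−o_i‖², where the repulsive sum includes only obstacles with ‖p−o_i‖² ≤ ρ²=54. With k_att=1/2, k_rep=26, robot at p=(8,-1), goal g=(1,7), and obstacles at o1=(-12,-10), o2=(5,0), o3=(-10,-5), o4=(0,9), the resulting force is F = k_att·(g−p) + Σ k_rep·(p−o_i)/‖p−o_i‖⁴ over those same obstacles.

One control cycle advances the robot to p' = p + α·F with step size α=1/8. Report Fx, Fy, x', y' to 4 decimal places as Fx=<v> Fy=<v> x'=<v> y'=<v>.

Fx=-2.7200 Fy=3.7400 x'=7.6600 y'=-0.5325

F_att = 1/2·(g−p) = 1/2·(-7,8) = (-3.5000,4.0000)
o1: d²=481 > ρ²=54 → inactive
o2: d²=10 ≤ ρ²=54; F_rep = 26·(3,-1)/10² = (0.7800,-0.2600)
o3: d²=340 > ρ²=54 → inactive
o4: d²=164 > ρ²=54 → inactive
F = F_att + ΣF_rep = (-2.7200,3.7400)
p' = p + 1/8·F = (7.6600,-0.5325)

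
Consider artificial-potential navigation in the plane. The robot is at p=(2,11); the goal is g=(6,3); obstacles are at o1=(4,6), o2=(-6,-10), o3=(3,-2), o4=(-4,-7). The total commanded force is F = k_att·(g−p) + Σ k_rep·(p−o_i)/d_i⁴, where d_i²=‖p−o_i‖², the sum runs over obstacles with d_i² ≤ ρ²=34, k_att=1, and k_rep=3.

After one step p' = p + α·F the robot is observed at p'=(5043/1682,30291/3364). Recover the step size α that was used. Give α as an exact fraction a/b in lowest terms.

α = 1/4

F_att = 1·(g−p) = 1·(4,-8) = (4.0000,-8.0000)
o1: d²=29 ≤ ρ²=34; F_rep = 3·(-2,5)/29² = (-0.0071,0.0178)
o2: d²=505 > ρ²=34 → inactive
o3: d²=170 > ρ²=34 → inactive
o4: d²=360 > ρ²=34 → inactive
F = F_att + ΣF_rep = (3.9929,-7.9822)
Δp = p'−p = (0.9982,-1.9955); α = Δx/Fx = (1679/1682) / (3358/841) = 1/4
check: Δy/Fy = (-6713/3364) / (-6713/841) = 1/4 ✓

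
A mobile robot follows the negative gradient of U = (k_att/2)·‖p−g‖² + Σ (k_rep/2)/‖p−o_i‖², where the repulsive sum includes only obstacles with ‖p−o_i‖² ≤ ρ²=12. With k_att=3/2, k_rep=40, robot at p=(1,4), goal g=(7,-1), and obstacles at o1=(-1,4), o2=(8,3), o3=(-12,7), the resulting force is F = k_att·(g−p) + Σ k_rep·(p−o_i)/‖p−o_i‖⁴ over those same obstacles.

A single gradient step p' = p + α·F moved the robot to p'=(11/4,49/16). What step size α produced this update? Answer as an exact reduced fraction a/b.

F_att = 3/2·(g−p) = 3/2·(6,-5) = (9.0000,-7.5000)
o1: d²=4 ≤ ρ²=12; F_rep = 40·(2,0)/4² = (5.0000,0.0000)
o2: d²=50 > ρ²=12 → inactive
o3: d²=178 > ρ²=12 → inactive
F = F_att + ΣF_rep = (14.0000,-7.5000)
Δp = p'−p = (1.7500,-0.9375); α = Δx/Fx = (7/4) / (14) = 1/8
check: Δy/Fy = (-15/16) / (-15/2) = 1/8 ✓

α = 1/8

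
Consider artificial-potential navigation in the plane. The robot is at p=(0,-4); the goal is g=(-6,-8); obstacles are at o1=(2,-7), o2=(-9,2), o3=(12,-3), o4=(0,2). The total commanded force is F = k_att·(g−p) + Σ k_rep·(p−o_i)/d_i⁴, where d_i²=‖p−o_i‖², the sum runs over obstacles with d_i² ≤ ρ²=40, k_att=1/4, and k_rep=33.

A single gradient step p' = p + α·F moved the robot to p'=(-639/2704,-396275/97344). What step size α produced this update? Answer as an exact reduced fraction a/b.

F_att = 1/4·(g−p) = 1/4·(-6,-4) = (-1.5000,-1.0000)
o1: d²=13 ≤ ρ²=40; F_rep = 33·(-2,3)/13² = (-0.3905,0.5858)
o2: d²=117 > ρ²=40 → inactive
o3: d²=145 > ρ²=40 → inactive
o4: d²=36 ≤ ρ²=40; F_rep = 33·(0,-6)/36² = (0.0000,-0.1528)
F = F_att + ΣF_rep = (-1.8905,-0.5670)
Δp = p'−p = (-0.2363,-0.0709); α = Δx/Fx = (-639/2704) / (-639/338) = 1/8
check: Δy/Fy = (-6899/97344) / (-6899/12168) = 1/8 ✓

α = 1/8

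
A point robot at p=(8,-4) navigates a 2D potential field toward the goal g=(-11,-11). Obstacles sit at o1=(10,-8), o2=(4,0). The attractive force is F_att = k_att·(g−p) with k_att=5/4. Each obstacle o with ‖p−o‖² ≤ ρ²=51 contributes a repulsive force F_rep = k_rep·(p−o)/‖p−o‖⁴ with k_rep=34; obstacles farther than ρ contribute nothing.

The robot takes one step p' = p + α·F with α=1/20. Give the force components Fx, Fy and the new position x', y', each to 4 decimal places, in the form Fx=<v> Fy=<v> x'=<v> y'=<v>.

Fx=-23.7872 Fy=-8.5428 x'=6.8106 y'=-4.4271

F_att = 5/4·(g−p) = 5/4·(-19,-7) = (-23.7500,-8.7500)
o1: d²=20 ≤ ρ²=51; F_rep = 34·(-2,4)/20² = (-0.1700,0.3400)
o2: d²=32 ≤ ρ²=51; F_rep = 34·(4,-4)/32² = (0.1328,-0.1328)
F = F_att + ΣF_rep = (-23.7872,-8.5428)
p' = p + 1/20·F = (6.8106,-4.4271)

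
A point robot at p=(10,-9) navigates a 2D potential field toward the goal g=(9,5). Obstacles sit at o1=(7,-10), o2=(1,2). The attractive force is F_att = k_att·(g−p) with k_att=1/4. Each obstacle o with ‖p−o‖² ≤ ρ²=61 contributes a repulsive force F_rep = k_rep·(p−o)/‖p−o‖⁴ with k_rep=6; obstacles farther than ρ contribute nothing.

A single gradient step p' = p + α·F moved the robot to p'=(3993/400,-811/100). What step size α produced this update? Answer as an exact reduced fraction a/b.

F_att = 1/4·(g−p) = 1/4·(-1,14) = (-0.2500,3.5000)
o1: d²=10 ≤ ρ²=61; F_rep = 6·(3,1)/10² = (0.1800,0.0600)
o2: d²=202 > ρ²=61 → inactive
F = F_att + ΣF_rep = (-0.0700,3.5600)
Δp = p'−p = (-0.0175,0.8900); α = Δx/Fx = (-7/400) / (-7/100) = 1/4
check: Δy/Fy = (89/100) / (89/25) = 1/4 ✓

α = 1/4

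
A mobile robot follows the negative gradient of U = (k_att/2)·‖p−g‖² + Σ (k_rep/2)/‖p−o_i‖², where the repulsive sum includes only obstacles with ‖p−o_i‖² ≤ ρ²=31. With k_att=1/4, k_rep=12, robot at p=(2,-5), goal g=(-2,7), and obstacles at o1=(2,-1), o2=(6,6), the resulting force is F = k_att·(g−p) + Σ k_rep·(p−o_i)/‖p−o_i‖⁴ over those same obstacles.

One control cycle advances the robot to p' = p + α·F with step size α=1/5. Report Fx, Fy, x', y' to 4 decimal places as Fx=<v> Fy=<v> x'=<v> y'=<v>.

Fx=-1.0000 Fy=2.8125 x'=1.8000 y'=-4.4375

F_att = 1/4·(g−p) = 1/4·(-4,12) = (-1.0000,3.0000)
o1: d²=16 ≤ ρ²=31; F_rep = 12·(0,-4)/16² = (0.0000,-0.1875)
o2: d²=137 > ρ²=31 → inactive
F = F_att + ΣF_rep = (-1.0000,2.8125)
p' = p + 1/5·F = (1.8000,-4.4375)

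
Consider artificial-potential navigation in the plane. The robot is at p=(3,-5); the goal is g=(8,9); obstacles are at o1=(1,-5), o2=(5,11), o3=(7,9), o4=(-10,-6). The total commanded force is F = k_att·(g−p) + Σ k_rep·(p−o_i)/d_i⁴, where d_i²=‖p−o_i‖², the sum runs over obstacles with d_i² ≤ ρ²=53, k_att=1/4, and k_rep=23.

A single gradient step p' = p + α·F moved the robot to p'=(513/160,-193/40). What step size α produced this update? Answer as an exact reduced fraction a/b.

F_att = 1/4·(g−p) = 1/4·(5,14) = (1.2500,3.5000)
o1: d²=4 ≤ ρ²=53; F_rep = 23·(2,0)/4² = (2.8750,0.0000)
o2: d²=260 > ρ²=53 → inactive
o3: d²=212 > ρ²=53 → inactive
o4: d²=170 > ρ²=53 → inactive
F = F_att + ΣF_rep = (4.1250,3.5000)
Δp = p'−p = (0.2062,0.1750); α = Δx/Fx = (33/160) / (33/8) = 1/20
check: Δy/Fy = (7/40) / (7/2) = 1/20 ✓

α = 1/20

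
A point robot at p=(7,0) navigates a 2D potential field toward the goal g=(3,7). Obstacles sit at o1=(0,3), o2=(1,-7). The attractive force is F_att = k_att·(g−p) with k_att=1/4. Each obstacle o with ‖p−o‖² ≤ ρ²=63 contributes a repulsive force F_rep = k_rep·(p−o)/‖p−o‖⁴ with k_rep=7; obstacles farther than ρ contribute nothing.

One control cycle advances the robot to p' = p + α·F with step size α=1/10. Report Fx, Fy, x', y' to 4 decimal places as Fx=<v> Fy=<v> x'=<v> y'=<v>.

Fx=-0.9854 Fy=1.7438 x'=6.9015 y'=0.1744

F_att = 1/4·(g−p) = 1/4·(-4,7) = (-1.0000,1.7500)
o1: d²=58 ≤ ρ²=63; F_rep = 7·(7,-3)/58² = (0.0146,-0.0062)
o2: d²=85 > ρ²=63 → inactive
F = F_att + ΣF_rep = (-0.9854,1.7438)
p' = p + 1/10·F = (6.9015,0.1744)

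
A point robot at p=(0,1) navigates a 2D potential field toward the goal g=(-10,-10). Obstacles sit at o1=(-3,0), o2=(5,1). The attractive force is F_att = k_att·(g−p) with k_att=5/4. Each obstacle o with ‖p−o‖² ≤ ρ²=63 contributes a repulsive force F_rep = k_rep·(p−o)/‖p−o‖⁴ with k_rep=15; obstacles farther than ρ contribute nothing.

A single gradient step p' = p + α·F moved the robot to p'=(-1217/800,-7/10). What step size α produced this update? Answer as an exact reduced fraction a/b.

α = 1/8

F_att = 5/4·(g−p) = 5/4·(-10,-11) = (-12.5000,-13.7500)
o1: d²=10 ≤ ρ²=63; F_rep = 15·(3,1)/10² = (0.4500,0.1500)
o2: d²=25 ≤ ρ²=63; F_rep = 15·(-5,0)/25² = (-0.1200,0.0000)
F = F_att + ΣF_rep = (-12.1700,-13.6000)
Δp = p'−p = (-1.5212,-1.7000); α = Δx/Fx = (-1217/800) / (-1217/100) = 1/8
check: Δy/Fy = (-17/10) / (-68/5) = 1/8 ✓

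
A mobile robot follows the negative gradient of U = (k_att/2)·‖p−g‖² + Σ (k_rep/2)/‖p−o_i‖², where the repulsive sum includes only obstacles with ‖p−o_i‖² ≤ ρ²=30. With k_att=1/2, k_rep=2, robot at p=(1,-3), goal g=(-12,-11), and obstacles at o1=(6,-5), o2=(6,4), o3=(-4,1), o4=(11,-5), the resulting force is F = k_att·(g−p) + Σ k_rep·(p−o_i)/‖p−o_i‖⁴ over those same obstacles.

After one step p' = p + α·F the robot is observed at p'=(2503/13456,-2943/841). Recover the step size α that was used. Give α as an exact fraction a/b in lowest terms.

F_att = 1/2·(g−p) = 1/2·(-13,-8) = (-6.5000,-4.0000)
o1: d²=29 ≤ ρ²=30; F_rep = 2·(-5,2)/29² = (-0.0119,0.0048)
o2: d²=74 > ρ²=30 → inactive
o3: d²=41 > ρ²=30 → inactive
o4: d²=104 > ρ²=30 → inactive
F = F_att + ΣF_rep = (-6.5119,-3.9952)
Δp = p'−p = (-0.8140,-0.4994); α = Δx/Fx = (-10953/13456) / (-10953/1682) = 1/8
check: Δy/Fy = (-420/841) / (-3360/841) = 1/8 ✓

α = 1/8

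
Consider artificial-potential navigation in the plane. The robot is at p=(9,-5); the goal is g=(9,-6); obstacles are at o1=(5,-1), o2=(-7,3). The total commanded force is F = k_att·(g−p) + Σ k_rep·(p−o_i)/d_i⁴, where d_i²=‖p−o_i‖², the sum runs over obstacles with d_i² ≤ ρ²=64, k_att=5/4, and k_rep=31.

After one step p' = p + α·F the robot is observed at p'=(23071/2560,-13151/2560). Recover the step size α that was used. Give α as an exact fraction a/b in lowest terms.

α = 1/10

F_att = 5/4·(g−p) = 5/4·(0,-1) = (0.0000,-1.2500)
o1: d²=32 ≤ ρ²=64; F_rep = 31·(4,-4)/32² = (0.1211,-0.1211)
o2: d²=320 > ρ²=64 → inactive
F = F_att + ΣF_rep = (0.1211,-1.3711)
Δp = p'−p = (0.0121,-0.1371); α = Δx/Fx = (31/2560) / (31/256) = 1/10
check: Δy/Fy = (-351/2560) / (-351/256) = 1/10 ✓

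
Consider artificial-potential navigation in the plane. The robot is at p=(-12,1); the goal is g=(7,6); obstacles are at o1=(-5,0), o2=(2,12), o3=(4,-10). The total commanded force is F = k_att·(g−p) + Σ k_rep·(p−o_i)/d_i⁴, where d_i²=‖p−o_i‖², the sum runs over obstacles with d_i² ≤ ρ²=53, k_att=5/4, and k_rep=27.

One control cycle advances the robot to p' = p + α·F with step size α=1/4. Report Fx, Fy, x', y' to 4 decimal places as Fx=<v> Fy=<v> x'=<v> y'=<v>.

F_att = 5/4·(g−p) = 5/4·(19,5) = (23.7500,6.2500)
o1: d²=50 ≤ ρ²=53; F_rep = 27·(-7,1)/50² = (-0.0756,0.0108)
o2: d²=317 > ρ²=53 → inactive
o3: d²=377 > ρ²=53 → inactive
F = F_att + ΣF_rep = (23.6744,6.2608)
p' = p + 1/4·F = (-6.0814,2.5652)

Fx=23.6744 Fy=6.2608 x'=-6.0814 y'=2.5652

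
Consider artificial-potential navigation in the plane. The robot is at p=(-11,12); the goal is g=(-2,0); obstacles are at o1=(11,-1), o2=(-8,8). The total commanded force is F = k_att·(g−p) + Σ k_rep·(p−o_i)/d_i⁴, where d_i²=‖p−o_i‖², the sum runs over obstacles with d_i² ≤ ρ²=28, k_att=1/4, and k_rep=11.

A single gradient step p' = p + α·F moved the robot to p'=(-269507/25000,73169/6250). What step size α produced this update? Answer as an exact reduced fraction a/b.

F_att = 1/4·(g−p) = 1/4·(9,-12) = (2.2500,-3.0000)
o1: d²=653 > ρ²=28 → inactive
o2: d²=25 ≤ ρ²=28; F_rep = 11·(-3,4)/25² = (-0.0528,0.0704)
F = F_att + ΣF_rep = (2.1972,-2.9296)
Δp = p'−p = (0.2197,-0.2930); α = Δx/Fx = (5493/25000) / (5493/2500) = 1/10
check: Δy/Fy = (-1831/6250) / (-1831/625) = 1/10 ✓

α = 1/10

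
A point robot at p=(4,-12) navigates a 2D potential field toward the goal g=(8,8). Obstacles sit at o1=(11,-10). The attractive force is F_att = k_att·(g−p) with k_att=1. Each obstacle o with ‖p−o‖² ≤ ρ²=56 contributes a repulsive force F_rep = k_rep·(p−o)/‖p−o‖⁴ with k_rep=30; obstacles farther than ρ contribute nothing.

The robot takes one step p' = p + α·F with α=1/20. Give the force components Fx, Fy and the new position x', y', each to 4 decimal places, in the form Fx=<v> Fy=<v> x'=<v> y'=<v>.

Fx=3.9252 Fy=19.9786 x'=4.1963 y'=-11.0011

F_att = 1·(g−p) = 1·(4,20) = (4.0000,20.0000)
o1: d²=53 ≤ ρ²=56; F_rep = 30·(-7,-2)/53² = (-0.0748,-0.0214)
F = F_att + ΣF_rep = (3.9252,19.9786)
p' = p + 1/20·F = (4.1963,-11.0011)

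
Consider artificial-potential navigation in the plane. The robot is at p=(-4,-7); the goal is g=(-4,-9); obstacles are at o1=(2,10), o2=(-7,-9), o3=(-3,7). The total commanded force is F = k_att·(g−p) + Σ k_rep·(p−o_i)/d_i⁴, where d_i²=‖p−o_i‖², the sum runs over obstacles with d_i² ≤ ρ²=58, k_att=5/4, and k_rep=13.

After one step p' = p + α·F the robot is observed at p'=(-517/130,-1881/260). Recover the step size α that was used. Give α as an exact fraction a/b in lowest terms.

α = 1/10

F_att = 5/4·(g−p) = 5/4·(0,-2) = (0.0000,-2.5000)
o1: d²=325 > ρ²=58 → inactive
o2: d²=13 ≤ ρ²=58; F_rep = 13·(3,2)/13² = (0.2308,0.1538)
o3: d²=197 > ρ²=58 → inactive
F = F_att + ΣF_rep = (0.2308,-2.3462)
Δp = p'−p = (0.0231,-0.2346); α = Δx/Fx = (3/130) / (3/13) = 1/10
check: Δy/Fy = (-61/260) / (-61/26) = 1/10 ✓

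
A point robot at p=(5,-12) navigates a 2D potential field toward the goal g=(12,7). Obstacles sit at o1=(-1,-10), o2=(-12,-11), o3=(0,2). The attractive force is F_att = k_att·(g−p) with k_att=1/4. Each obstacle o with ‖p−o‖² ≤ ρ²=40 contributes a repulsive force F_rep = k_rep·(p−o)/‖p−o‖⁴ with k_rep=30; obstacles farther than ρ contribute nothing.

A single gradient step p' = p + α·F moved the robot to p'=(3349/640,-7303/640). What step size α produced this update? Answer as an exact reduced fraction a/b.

α = 1/8

F_att = 1/4·(g−p) = 1/4·(7,19) = (1.7500,4.7500)
o1: d²=40 ≤ ρ²=40; F_rep = 30·(6,-2)/40² = (0.1125,-0.0375)
o2: d²=290 > ρ²=40 → inactive
o3: d²=221 > ρ²=40 → inactive
F = F_att + ΣF_rep = (1.8625,4.7125)
Δp = p'−p = (0.2328,0.5891); α = Δx/Fx = (149/640) / (149/80) = 1/8
check: Δy/Fy = (377/640) / (377/80) = 1/8 ✓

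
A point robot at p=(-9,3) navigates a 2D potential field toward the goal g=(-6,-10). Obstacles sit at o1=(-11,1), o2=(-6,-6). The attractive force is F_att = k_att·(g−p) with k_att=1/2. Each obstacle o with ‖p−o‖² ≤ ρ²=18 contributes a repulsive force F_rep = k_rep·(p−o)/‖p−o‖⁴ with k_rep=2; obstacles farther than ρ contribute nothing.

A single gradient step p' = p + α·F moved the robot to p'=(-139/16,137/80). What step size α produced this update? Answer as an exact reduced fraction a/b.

F_att = 1/2·(g−p) = 1/2·(3,-13) = (1.5000,-6.5000)
o1: d²=8 ≤ ρ²=18; F_rep = 2·(2,2)/8² = (0.0625,0.0625)
o2: d²=90 > ρ²=18 → inactive
F = F_att + ΣF_rep = (1.5625,-6.4375)
Δp = p'−p = (0.3125,-1.2875); α = Δx/Fx = (5/16) / (25/16) = 1/5
check: Δy/Fy = (-103/80) / (-103/16) = 1/5 ✓

α = 1/5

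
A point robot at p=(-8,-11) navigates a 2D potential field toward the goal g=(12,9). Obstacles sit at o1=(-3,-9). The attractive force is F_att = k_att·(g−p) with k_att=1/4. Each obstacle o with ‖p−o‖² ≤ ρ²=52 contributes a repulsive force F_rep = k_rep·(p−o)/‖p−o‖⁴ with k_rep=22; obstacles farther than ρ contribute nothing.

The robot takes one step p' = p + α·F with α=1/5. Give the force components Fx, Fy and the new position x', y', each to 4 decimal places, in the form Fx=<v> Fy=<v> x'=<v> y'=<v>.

F_att = 1/4·(g−p) = 1/4·(20,20) = (5.0000,5.0000)
o1: d²=29 ≤ ρ²=52; F_rep = 22·(-5,-2)/29² = (-0.1308,-0.0523)
F = F_att + ΣF_rep = (4.8692,4.9477)
p' = p + 1/5·F = (-7.0262,-10.0105)

Fx=4.8692 Fy=4.9477 x'=-7.0262 y'=-10.0105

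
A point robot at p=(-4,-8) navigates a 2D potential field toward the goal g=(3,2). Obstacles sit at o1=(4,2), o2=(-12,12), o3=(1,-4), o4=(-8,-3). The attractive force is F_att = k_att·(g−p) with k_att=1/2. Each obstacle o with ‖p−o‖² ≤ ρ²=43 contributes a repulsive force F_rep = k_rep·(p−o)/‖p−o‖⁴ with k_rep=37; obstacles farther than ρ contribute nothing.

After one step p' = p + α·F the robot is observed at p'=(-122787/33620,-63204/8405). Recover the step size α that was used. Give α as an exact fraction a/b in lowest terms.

α = 1/10

F_att = 1/2·(g−p) = 1/2·(7,10) = (3.5000,5.0000)
o1: d²=164 > ρ²=43 → inactive
o2: d²=464 > ρ²=43 → inactive
o3: d²=41 ≤ ρ²=43; F_rep = 37·(-5,-4)/41² = (-0.1101,-0.0880)
o4: d²=41 ≤ ρ²=43; F_rep = 37·(4,-5)/41² = (0.0880,-0.1101)
F = F_att + ΣF_rep = (3.4780,4.8019)
Δp = p'−p = (0.3478,0.4802); α = Δx/Fx = (11693/33620) / (11693/3362) = 1/10
check: Δy/Fy = (4036/8405) / (8072/1681) = 1/10 ✓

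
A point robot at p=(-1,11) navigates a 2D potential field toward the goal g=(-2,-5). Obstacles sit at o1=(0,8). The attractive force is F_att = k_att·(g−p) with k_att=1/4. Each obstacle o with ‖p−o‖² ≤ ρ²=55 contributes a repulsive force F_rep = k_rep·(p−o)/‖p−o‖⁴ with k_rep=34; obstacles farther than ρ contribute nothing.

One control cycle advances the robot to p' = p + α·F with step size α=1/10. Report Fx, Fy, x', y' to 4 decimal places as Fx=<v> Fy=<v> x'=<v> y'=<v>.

F_att = 1/4·(g−p) = 1/4·(-1,-16) = (-0.2500,-4.0000)
o1: d²=10 ≤ ρ²=55; F_rep = 34·(-1,3)/10² = (-0.3400,1.0200)
F = F_att + ΣF_rep = (-0.5900,-2.9800)
p' = p + 1/10·F = (-1.0590,10.7020)

Fx=-0.5900 Fy=-2.9800 x'=-1.0590 y'=10.7020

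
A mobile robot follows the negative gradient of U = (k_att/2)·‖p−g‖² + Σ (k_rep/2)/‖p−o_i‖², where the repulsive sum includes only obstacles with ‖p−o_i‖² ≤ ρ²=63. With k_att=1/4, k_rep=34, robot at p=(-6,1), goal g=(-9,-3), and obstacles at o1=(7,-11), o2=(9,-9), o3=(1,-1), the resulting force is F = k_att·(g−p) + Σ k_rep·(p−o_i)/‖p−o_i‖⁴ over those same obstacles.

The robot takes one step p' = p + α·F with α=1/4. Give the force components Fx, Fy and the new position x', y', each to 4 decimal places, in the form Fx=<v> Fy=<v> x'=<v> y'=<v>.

Fx=-0.8347 Fy=-0.9758 x'=-6.2087 y'=0.7561

F_att = 1/4·(g−p) = 1/4·(-3,-4) = (-0.7500,-1.0000)
o1: d²=313 > ρ²=63 → inactive
o2: d²=325 > ρ²=63 → inactive
o3: d²=53 ≤ ρ²=63; F_rep = 34·(-7,2)/53² = (-0.0847,0.0242)
F = F_att + ΣF_rep = (-0.8347,-0.9758)
p' = p + 1/4·F = (-6.2087,0.7561)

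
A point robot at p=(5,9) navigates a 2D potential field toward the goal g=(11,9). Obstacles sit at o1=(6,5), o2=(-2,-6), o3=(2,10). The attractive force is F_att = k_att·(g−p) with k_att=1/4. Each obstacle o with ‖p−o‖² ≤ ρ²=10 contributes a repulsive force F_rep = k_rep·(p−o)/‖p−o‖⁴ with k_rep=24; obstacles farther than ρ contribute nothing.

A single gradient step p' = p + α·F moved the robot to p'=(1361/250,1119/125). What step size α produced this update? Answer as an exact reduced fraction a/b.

F_att = 1/4·(g−p) = 1/4·(6,0) = (1.5000,0.0000)
o1: d²=17 > ρ²=10 → inactive
o2: d²=274 > ρ²=10 → inactive
o3: d²=10 ≤ ρ²=10; F_rep = 24·(3,-1)/10² = (0.7200,-0.2400)
F = F_att + ΣF_rep = (2.2200,-0.2400)
Δp = p'−p = (0.4440,-0.0480); α = Δx/Fx = (111/250) / (111/50) = 1/5
check: Δy/Fy = (-6/125) / (-6/25) = 1/5 ✓

α = 1/5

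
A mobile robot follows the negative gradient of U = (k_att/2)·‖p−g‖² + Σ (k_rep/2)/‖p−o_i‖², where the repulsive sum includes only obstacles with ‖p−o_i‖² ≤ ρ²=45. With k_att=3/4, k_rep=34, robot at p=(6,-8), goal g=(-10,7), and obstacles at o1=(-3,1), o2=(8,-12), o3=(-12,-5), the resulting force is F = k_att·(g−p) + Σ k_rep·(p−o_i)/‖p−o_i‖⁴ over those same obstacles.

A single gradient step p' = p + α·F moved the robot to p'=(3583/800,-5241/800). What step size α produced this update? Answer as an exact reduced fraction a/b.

α = 1/8

F_att = 3/4·(g−p) = 3/4·(-16,15) = (-12.0000,11.2500)
o1: d²=162 > ρ²=45 → inactive
o2: d²=20 ≤ ρ²=45; F_rep = 34·(-2,4)/20² = (-0.1700,0.3400)
o3: d²=333 > ρ²=45 → inactive
F = F_att + ΣF_rep = (-12.1700,11.5900)
Δp = p'−p = (-1.5212,1.4487); α = Δx/Fx = (-1217/800) / (-1217/100) = 1/8
check: Δy/Fy = (1159/800) / (1159/100) = 1/8 ✓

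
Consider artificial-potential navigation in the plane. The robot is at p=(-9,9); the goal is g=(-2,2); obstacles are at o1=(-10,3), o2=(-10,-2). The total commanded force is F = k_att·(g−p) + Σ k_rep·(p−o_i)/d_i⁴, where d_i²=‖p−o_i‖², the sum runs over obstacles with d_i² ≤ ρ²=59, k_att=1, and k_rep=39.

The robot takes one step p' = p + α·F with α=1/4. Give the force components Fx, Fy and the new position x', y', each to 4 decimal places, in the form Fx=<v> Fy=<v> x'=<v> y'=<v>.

Fx=7.0285 Fy=-6.8291 x'=-7.2429 y'=7.2927

F_att = 1·(g−p) = 1·(7,-7) = (7.0000,-7.0000)
o1: d²=37 ≤ ρ²=59; F_rep = 39·(1,6)/37² = (0.0285,0.1709)
o2: d²=122 > ρ²=59 → inactive
F = F_att + ΣF_rep = (7.0285,-6.8291)
p' = p + 1/4·F = (-7.2429,7.2927)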